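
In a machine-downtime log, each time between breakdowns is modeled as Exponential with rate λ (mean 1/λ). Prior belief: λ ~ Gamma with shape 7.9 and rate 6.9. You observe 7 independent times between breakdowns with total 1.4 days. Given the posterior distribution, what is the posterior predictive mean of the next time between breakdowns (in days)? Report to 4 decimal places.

0.5971

With a Gamma(shape α, rate β) prior on the exponential rate λ, the posterior after n observations with total T = Σxᵢ is Gamma(α+n, β+T).
Posterior: Gamma(7.9+7, 6.9+1.4) = Gamma(14.9, 8.3).
The predictive distribution for the next observation is Lomax; its mean is β/(α−1) = 8.3/13.9 = 0.5971.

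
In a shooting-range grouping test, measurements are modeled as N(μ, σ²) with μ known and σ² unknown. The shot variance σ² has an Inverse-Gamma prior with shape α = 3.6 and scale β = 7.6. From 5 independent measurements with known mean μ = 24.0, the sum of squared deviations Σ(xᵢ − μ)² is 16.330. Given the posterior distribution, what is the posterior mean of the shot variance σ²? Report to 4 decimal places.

With known mean μ and an Inverse-Gamma(α, β) prior on σ², the Normal likelihood is conjugate: posterior is Inv-Gamma(α + n/2, β + Σ(xᵢ−μ)²/2).
Posterior: Inv-Gamma(3.6 + 5/2, 7.6 + 16.330/2) = Inv-Gamma(6.10, 15.7650).
E[σ²|data] = β/(α−1) = 15.7650/5.10 = 3.0912.

3.0912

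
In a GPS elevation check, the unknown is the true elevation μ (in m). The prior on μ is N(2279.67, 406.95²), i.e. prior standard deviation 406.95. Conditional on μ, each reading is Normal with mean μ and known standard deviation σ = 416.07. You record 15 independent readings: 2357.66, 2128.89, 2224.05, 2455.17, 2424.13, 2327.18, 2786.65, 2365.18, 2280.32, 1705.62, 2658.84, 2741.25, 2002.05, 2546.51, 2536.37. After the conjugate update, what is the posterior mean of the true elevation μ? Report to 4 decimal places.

For Normal data with known variance σ², a Normal(μ₀, σ₀²) prior on μ is conjugate. Posterior precision = 1/σ₀² + n/σ²; posterior mean is the precision-weighted average of μ₀ and x̄.
Σxᵢ = 2357.66 + 2128.89 + 2224.05 + 2455.17 + 2424.13 + 2327.18 + 2786.65 + 2365.18 + 2280.32 + 1705.62 + 2658.84 + 2741.25 + 2002.05 + 2546.51 + 2536.37 = 35539.87, so n·x̄ = 35539.87.
σ₀² = 406.95² = 165608.3025, σ² = 416.07² = 173114.2449; σ² + n·σ₀² = 173114.2449 + 15·165608.3025 = 2657238.7824.
Posterior mean = (μ₀/σ₀² + n·x̄/σ²)/(1/σ₀² + n/σ²) = (σ²·μ₀ + σ₀²·n·x̄)/(σ² + n·σ₀²) = (173114.2449·2279.67 + 165608.3025·35539.87)/2657238.7824 = 6280340892.441858/2657238.7824 = 2363.4838.

2363.4838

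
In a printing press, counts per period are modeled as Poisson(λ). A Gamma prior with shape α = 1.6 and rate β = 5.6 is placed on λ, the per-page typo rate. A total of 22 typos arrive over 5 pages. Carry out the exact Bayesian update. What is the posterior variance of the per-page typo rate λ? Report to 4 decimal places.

0.2100

With a Gamma(shape α, rate β) prior, the Poisson likelihood is conjugate: the posterior is Gamma(α + ΣXᵢ, β + n).
Posterior: Gamma(α+S, β+n) = Gamma(1.6+22, 5.6+5) = Gamma(23.6, 10.6).
Var = α/β² = 23.6/10.6² = 0.2100.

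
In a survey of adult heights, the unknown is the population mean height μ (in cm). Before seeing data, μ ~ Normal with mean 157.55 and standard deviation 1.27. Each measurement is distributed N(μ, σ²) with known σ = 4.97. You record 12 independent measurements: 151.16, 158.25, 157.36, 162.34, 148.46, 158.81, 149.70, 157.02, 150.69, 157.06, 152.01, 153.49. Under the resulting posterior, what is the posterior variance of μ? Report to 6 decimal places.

0.904312

For Normal data with known variance σ², a Normal(μ₀, σ₀²) prior on μ is conjugate. Posterior precision = 1/σ₀² + n/σ²; posterior mean is the precision-weighted average of μ₀ and x̄.
σ₀² = 1.27² = 1.6129, σ² = 4.97² = 24.7009; σ² + n·σ₀² = 24.7009 + 12·1.6129 = 44.0557.
Posterior precision = 1/σ₀² + n/σ² = 1/1.6129 + 12/24.7009 = (σ² + n·σ₀²)/(σ₀²σ²) = 44.0557/(1.6129·24.7009); posterior variance σₙ² = σ₀²σ²/(σ² + n·σ₀²) = 1.6129·24.7009/44.0557 = 0.904312.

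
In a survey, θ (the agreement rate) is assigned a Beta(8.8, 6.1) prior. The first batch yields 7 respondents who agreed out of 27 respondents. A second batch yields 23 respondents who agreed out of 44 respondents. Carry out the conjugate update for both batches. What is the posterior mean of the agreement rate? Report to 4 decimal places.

0.4517

The Beta prior is conjugate to a Binomial/Bernoulli likelihood; the update adds successes to α and failures to β.
After batch 1: Beta(8.8+7, 6.1+20) = Beta(15.8, 26.1).
After batch 2: Beta(15.8+23, 26.1+21) = Beta(38.8, 47.1).
Posterior mean = α/(α+β) = 38.8/85.9 = 0.4517.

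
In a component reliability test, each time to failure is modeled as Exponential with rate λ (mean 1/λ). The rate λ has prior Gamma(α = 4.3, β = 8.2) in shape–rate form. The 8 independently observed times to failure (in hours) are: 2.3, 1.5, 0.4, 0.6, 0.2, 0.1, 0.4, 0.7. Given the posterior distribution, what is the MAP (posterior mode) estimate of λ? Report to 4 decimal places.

With a Gamma(shape α, rate β) prior on the exponential rate λ, the posterior after n observations with total T = Σxᵢ is Gamma(α+n, β+T).
Sum of observations T = 6.2 hours; n = 8.
Posterior: Gamma(4.3+8, 8.2+6.2) = Gamma(12.3, 14.4).
Mode = (α−1)/β = 0.7847.

0.7847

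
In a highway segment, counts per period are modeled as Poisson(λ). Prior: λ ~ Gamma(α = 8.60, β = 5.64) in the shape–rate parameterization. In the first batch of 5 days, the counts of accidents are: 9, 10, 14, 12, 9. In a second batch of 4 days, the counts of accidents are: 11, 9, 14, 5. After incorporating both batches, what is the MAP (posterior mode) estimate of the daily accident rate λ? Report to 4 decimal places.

6.8716

With a Gamma(shape α, rate β) prior, the Poisson likelihood is conjugate: the posterior is Gamma(α + ΣXᵢ, β + n).
Batch 1: sum of counts S = 54 over n = 5 days.
After batch 1: Gamma(α+S, β+n) = Gamma(8.60+54, 5.64+5) = Gamma(62.60, 10.64).
Batch 2: sum of counts S = 39 over n = 4 days.
After batch 2: Gamma(α+S, β+n) = Gamma(62.60+39, 10.64+4) = Gamma(101.60, 14.64).
Mode of Gamma(α,β) for α≥1 is (α−1)/β = 100.60/14.64 = 6.8716.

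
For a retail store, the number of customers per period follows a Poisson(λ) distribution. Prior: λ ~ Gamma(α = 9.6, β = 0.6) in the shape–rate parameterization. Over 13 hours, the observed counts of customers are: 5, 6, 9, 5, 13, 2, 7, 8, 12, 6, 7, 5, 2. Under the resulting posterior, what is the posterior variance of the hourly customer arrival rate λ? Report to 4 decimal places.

With a Gamma(shape α, rate β) prior, the Poisson likelihood is conjugate: the posterior is Gamma(α + ΣXᵢ, β + n).
Sum of counts S = 87 over n = 13 hours.
Posterior: Gamma(α+S, β+n) = Gamma(9.6+87, 0.6+13) = Gamma(96.6, 13.6).
Var = α/β² = 96.6/13.6² = 0.5223.

0.5223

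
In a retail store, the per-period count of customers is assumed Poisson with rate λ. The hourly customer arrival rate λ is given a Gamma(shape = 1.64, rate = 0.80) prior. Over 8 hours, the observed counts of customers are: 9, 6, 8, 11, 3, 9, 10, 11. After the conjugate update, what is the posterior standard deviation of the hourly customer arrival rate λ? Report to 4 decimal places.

0.9415

With a Gamma(shape α, rate β) prior, the Poisson likelihood is conjugate: the posterior is Gamma(α + ΣXᵢ, β + n).
Sum of counts S = 67 over n = 8 hours.
Posterior: Gamma(α+S, β+n) = Gamma(1.64+67, 0.80+8) = Gamma(68.64, 8.80).
SD = √α/β = √68.64/8.80 = 0.9415.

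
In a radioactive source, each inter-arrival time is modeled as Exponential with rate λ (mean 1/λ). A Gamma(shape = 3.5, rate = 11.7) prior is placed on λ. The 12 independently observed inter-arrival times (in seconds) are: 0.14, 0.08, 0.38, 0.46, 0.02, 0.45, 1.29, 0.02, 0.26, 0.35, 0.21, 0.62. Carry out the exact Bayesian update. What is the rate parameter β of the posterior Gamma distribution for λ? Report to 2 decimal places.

With a Gamma(shape α, rate β) prior on the exponential rate λ, the posterior after n observations with total T = Σxᵢ is Gamma(α+n, β+T).
Sum of observations T = 4.28 seconds; n = 12.
Posterior: Gamma(3.5+12, 11.7+4.28) = Gamma(15.5, 15.98).
Posterior β = 15.98.

15.98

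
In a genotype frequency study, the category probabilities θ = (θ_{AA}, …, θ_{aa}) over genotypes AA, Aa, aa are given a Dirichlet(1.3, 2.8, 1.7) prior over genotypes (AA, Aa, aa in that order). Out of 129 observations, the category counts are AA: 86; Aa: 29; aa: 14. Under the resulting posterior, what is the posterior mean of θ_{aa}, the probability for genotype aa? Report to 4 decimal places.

The Dirichlet prior is conjugate to the Multinomial likelihood: each posterior αⱼ = prior αⱼ + observed count nⱼ.
Posterior concentration: (87.3, 31.8, 15.7), total = 134.8.
E[θ_{aa}|data] = α_{aa}/Σα = 15.7/134.8 = 0.1165.

0.1165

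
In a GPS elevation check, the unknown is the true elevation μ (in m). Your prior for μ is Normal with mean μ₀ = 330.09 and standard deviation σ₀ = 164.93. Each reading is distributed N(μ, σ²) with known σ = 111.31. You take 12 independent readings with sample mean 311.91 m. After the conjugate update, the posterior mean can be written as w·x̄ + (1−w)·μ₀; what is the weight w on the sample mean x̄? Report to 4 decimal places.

0.9634

For Normal data with known variance σ², a Normal(μ₀, σ₀²) prior on μ is conjugate. Posterior precision = 1/σ₀² + n/σ²; posterior mean is the precision-weighted average of μ₀ and x̄.
σ₀² = 164.93² = 27201.9049, σ² = 111.31² = 12389.9161. Prior precision 1/σ₀² = 1/27201.9049; data precision n/σ² = 12/12389.9161.
w = (n/σ²)/(1/σ₀² + n/σ²) = n·σ₀²/(σ² + n·σ₀²) = 12·27201.9049/(12389.9161 + 12·27201.9049) = 326422.8588/338812.7749 = 0.9634.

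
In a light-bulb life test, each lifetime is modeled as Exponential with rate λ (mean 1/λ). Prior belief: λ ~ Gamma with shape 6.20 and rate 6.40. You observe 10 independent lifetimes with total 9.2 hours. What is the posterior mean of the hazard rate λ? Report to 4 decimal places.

1.0385

With a Gamma(shape α, rate β) prior on the exponential rate λ, the posterior after n observations with total T = Σxᵢ is Gamma(α+n, β+T).
Posterior: Gamma(6.20+10, 6.40+9.2) = Gamma(16.20, 15.60).
Posterior mean of λ = α/β = 16.20/15.60 = 1.0385.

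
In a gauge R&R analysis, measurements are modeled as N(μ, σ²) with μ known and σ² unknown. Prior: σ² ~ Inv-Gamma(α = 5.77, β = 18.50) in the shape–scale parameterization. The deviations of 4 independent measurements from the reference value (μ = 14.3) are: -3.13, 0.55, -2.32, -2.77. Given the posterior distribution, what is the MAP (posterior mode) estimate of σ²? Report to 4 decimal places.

With known mean μ and an Inverse-Gamma(α, β) prior on σ², the Normal likelihood is conjugate: posterior is Inv-Gamma(α + n/2, β + Σ(xᵢ−μ)²/2).
Σ(xᵢ−μ)² = (-3.13)² + (0.55)² + (-2.32)² + (-2.77)² = 23.1547.
Posterior: Inv-Gamma(5.77 + 4/2, 18.50 + 23.1547/2) = Inv-Gamma(7.77, 30.07735).
Mode = β/(α+1) = 30.07735/8.77 = 3.4296.

3.4296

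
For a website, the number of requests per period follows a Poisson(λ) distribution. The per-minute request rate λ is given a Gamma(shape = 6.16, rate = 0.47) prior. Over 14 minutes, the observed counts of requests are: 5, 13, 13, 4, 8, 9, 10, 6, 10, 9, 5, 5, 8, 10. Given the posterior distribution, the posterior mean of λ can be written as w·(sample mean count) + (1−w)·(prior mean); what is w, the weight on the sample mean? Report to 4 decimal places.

0.9675

With a Gamma(shape α, rate β) prior, the Poisson likelihood is conjugate: the posterior is Gamma(α + ΣXᵢ, β + n).
Posterior mean = (α₀+S)/(β₀+n) = [n/(β₀+n)]·(S/n) + [β₀/(β₀+n)]·(α₀/β₀), so only n and β₀ enter the weight.
Weight on data w = n/(β₀+n) = 14/(0.47+14) = 14/14.47 = 0.9675.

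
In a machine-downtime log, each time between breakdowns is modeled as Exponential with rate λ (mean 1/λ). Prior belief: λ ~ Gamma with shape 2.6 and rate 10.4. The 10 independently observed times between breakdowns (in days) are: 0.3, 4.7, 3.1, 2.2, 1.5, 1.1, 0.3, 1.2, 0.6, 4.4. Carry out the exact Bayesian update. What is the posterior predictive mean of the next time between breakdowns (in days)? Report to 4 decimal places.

2.5690

With a Gamma(shape α, rate β) prior on the exponential rate λ, the posterior after n observations with total T = Σxᵢ is Gamma(α+n, β+T).
Sum of observations T = 19.4 days; n = 10.
Posterior: Gamma(2.6+10, 10.4+19.4) = Gamma(12.6, 29.8).
The predictive distribution for the next observation is Lomax; its mean is β/(α−1) = 29.8/11.6 = 2.5690.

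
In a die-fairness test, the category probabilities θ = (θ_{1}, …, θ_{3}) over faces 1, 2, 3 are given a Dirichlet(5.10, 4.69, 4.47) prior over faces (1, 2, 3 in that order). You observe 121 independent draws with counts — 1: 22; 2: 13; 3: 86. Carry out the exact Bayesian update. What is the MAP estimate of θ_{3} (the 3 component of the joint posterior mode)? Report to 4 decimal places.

The Dirichlet prior is conjugate to the Multinomial likelihood: each posterior αⱼ = prior αⱼ + observed count nⱼ.
Posterior concentration: (27.10, 17.69, 90.47), total = 135.26.
Joint mode component: (α_{3}−1)/(Σα−K) = 89.47/132.26 = 0.6765.

0.6765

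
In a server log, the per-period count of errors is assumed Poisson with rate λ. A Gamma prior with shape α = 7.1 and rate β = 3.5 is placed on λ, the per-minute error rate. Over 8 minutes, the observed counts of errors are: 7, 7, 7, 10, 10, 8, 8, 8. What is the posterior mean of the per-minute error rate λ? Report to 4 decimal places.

6.2696

With a Gamma(shape α, rate β) prior, the Poisson likelihood is conjugate: the posterior is Gamma(α + ΣXᵢ, β + n).
Sum of counts S = 65 over n = 8 minutes.
Posterior: Gamma(α+S, β+n) = Gamma(7.1+65, 3.5+8) = Gamma(72.1, 11.5).
Posterior mean = α/β = 72.1/11.5 = 6.2696.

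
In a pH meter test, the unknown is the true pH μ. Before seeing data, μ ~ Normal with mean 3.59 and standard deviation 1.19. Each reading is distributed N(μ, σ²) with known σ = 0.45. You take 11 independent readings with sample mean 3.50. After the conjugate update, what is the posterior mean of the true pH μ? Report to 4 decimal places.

3.5012

For Normal data with known variance σ², a Normal(μ₀, σ₀²) prior on μ is conjugate. Posterior precision = 1/σ₀² + n/σ²; posterior mean is the precision-weighted average of μ₀ and x̄.
n·x̄ = 11·3.50 = 38.5.
σ₀² = 1.19² = 1.4161, σ² = 0.45² = 0.2025; σ² + n·σ₀² = 0.2025 + 11·1.4161 = 15.7796.
Posterior mean = (μ₀/σ₀² + n·x̄/σ²)/(1/σ₀² + n/σ²) = (σ²·μ₀ + σ₀²·n·x̄)/(σ² + n·σ₀²) = (0.2025·3.59 + 1.4161·38.5)/15.7796 = 55.246825/15.7796 = 3.5012.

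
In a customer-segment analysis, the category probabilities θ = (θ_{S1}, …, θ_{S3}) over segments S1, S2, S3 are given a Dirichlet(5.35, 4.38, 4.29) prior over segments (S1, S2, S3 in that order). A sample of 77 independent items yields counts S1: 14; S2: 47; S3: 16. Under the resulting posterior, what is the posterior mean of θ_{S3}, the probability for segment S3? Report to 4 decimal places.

The Dirichlet prior is conjugate to the Multinomial likelihood: each posterior αⱼ = prior αⱼ + observed count nⱼ.
Posterior concentration: (19.35, 51.38, 20.29), total = 91.02.
E[θ_{S3}|data] = α_{S3}/Σα = 20.29/91.02 = 0.2229.

0.2229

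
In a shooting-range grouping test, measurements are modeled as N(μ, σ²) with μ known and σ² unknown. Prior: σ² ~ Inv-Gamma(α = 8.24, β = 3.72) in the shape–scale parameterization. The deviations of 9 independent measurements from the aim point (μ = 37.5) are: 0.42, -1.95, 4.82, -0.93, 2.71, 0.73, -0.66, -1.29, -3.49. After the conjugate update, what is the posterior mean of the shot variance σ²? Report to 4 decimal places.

2.4563

With known mean μ and an Inverse-Gamma(α, β) prior on σ², the Normal likelihood is conjugate: posterior is Inv-Gamma(α + n/2, β + Σ(xᵢ−μ)²/2).
Σ(xᵢ−μ)² = (0.42)² + (-1.95)² + (4.82)² + (-0.93)² + (2.71)² + (0.73)² + (-0.66)² + (-1.29)² + (-3.49)² = 50.2330.
Posterior: Inv-Gamma(8.24 + 9/2, 3.72 + 50.2330/2) = Inv-Gamma(12.74, 28.83650).
E[σ²|data] = β/(α−1) = 28.83650/11.74 = 2.4563.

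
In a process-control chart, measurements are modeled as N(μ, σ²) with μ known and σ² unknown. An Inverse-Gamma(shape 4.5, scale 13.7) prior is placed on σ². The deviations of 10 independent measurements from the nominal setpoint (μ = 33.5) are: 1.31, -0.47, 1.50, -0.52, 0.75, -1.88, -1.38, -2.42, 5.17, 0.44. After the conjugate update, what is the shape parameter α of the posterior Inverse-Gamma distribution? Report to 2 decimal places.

9.50

With known mean μ and an Inverse-Gamma(α, β) prior on σ², the Normal likelihood is conjugate: posterior is Inv-Gamma(α + n/2, β + Σ(xᵢ−μ)²/2).
Σ(xᵢ−μ)² = (1.31)² + (-0.47)² + (1.50)² + (-0.52)² + (0.75)² + (-1.88)² + (-1.38)² + (-2.42)² + (5.17)² + (0.44)² = 43.2376.
Posterior: Inv-Gamma(4.5 + 10/2, 13.7 + 43.2376/2) = Inv-Gamma(9.50, 35.31880).
Posterior α = 9.50.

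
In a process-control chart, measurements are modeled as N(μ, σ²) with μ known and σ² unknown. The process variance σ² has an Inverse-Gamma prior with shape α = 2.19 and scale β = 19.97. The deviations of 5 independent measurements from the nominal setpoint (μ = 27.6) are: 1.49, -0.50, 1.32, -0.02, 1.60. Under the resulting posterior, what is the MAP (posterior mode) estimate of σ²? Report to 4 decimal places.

4.1048

With known mean μ and an Inverse-Gamma(α, β) prior on σ², the Normal likelihood is conjugate: posterior is Inv-Gamma(α + n/2, β + Σ(xᵢ−μ)²/2).
Σ(xᵢ−μ)² = (1.49)² + (-0.50)² + (1.32)² + (-0.02)² + (1.60)² = 6.7729.
Posterior: Inv-Gamma(2.19 + 5/2, 19.97 + 6.7729/2) = Inv-Gamma(4.69, 23.35645).
Mode = β/(α+1) = 23.35645/5.69 = 4.1048.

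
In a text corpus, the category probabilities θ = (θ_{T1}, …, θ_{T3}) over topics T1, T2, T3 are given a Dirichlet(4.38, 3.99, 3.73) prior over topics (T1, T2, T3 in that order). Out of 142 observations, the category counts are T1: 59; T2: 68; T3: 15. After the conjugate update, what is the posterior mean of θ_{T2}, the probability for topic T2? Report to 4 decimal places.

The Dirichlet prior is conjugate to the Multinomial likelihood: each posterior αⱼ = prior αⱼ + observed count nⱼ.
Posterior concentration: (63.38, 71.99, 18.73), total = 154.10.
E[θ_{T2}|data] = α_{T2}/Σα = 71.99/154.10 = 0.4672.

0.4672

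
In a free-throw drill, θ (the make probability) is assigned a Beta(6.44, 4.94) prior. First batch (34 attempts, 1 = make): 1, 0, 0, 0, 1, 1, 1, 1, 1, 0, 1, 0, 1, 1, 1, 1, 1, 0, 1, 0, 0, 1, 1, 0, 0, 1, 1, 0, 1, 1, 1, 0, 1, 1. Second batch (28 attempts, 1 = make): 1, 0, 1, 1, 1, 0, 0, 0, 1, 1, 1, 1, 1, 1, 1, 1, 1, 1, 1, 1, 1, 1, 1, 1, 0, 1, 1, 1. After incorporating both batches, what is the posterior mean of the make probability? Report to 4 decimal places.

The Beta prior is conjugate to a Binomial/Bernoulli likelihood; the update adds successes to α and failures to β.
After batch 1: Beta(6.44+22, 4.94+12) = Beta(28.44, 16.94).
After batch 2: Beta(28.44+23, 16.94+5) = Beta(51.44, 21.94).
Posterior mean = α/(α+β) = 51.44/73.38 = 0.7010.

0.7010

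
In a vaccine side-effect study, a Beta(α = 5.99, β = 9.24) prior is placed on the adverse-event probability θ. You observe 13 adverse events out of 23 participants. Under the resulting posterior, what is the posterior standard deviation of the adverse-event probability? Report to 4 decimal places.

0.0798

The Beta prior is conjugate to a Binomial/Bernoulli likelihood; the update adds successes to α and failures to β.
Posterior: Beta(α+k, β+n−k) = Beta(5.99+13, 9.24+10) = Beta(18.99, 19.24).
Var = αβ/((α+β)²(α+β+1)) = 18.99·19.24/(38.23²·39.23) = 0.00637240; SD = √0.00637240 = 0.0798.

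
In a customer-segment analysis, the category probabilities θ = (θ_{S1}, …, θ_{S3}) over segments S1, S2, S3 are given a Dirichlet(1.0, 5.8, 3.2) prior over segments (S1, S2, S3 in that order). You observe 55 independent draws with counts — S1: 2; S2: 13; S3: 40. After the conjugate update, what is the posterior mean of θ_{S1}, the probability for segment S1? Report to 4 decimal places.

0.0462

The Dirichlet prior is conjugate to the Multinomial likelihood: each posterior αⱼ = prior αⱼ + observed count nⱼ.
Posterior concentration: (3.0, 18.8, 43.2), total = 65.0.
E[θ_{S1}|data] = α_{S1}/Σα = 3.0/65.0 = 0.0462.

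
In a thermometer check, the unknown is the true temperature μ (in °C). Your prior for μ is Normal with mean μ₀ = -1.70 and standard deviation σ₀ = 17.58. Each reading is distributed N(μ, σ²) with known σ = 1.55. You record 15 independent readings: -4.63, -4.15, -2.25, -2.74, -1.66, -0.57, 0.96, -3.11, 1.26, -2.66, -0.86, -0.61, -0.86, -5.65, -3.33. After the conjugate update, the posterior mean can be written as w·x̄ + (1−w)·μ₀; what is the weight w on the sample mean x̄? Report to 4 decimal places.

0.9995

For Normal data with known variance σ², a Normal(μ₀, σ₀²) prior on μ is conjugate. Posterior precision = 1/σ₀² + n/σ²; posterior mean is the precision-weighted average of μ₀ and x̄.
σ₀² = 17.58² = 309.0564, σ² = 1.55² = 2.4025. Prior precision 1/σ₀² = 1/309.0564; data precision n/σ² = 15/2.4025.
w = (n/σ²)/(1/σ₀² + n/σ²) = n·σ₀²/(σ² + n·σ₀²) = 15·309.0564/(2.4025 + 15·309.0564) = 4635.846/4638.2485 = 0.9995.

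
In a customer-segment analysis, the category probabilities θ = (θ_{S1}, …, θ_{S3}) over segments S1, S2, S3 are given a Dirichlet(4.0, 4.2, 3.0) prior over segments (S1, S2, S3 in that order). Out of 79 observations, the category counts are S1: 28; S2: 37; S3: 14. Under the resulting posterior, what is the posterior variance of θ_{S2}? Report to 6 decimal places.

The Dirichlet prior is conjugate to the Multinomial likelihood: each posterior αⱼ = prior αⱼ + observed count nⱼ.
Posterior concentration: (32.0, 41.2, 17.0), total = 90.2.
Var[θ_j] = α_j(Σα−α_j)/((Σα)²(Σα+1)) = 41.2·49.0/(90.2²·91.2) = 0.002721.

0.002721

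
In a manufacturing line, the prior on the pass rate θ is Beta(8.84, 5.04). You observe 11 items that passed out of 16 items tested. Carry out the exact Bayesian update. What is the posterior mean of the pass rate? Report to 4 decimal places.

The Beta prior is conjugate to a Binomial/Bernoulli likelihood; the update adds successes to α and failures to β.
Posterior: Beta(α+k, β+n−k) = Beta(8.84+11, 5.04+5) = Beta(19.84, 10.04).
Posterior mean = α/(α+β) = 19.84/29.88 = 0.6640.

0.6640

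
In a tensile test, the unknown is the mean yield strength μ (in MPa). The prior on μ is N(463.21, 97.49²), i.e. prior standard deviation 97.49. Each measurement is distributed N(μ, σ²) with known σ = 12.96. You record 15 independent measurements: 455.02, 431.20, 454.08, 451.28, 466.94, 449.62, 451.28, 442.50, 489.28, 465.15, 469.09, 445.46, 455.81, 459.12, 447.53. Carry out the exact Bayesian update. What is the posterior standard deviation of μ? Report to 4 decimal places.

For Normal data with known variance σ², a Normal(μ₀, σ₀²) prior on μ is conjugate. Posterior precision = 1/σ₀² + n/σ²; posterior mean is the precision-weighted average of μ₀ and x̄.
σ₀² = 97.49² = 9504.3001, σ² = 12.96² = 167.9616; σ² + n·σ₀² = 167.9616 + 15·9504.3001 = 142732.4631.
Posterior precision = 1/σ₀² + n/σ² = 1/9504.3001 + 15/167.9616 = (σ² + n·σ₀²)/(σ₀²σ²) = 142732.4631/(9504.3001·167.9616); posterior variance σₙ² = σ₀²σ²/(σ² + n·σ₀²) = 9504.3001·167.9616/142732.4631 = 11.184263.
Posterior SD = √σₙ² = √(9504.3001·167.9616/142732.4631) = 3.3443.

3.3443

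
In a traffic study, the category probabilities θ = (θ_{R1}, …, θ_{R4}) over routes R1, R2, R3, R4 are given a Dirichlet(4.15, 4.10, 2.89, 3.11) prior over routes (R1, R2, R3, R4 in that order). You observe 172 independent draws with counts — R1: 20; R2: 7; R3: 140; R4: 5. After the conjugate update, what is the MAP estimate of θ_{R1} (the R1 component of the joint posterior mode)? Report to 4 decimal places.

The Dirichlet prior is conjugate to the Multinomial likelihood: each posterior αⱼ = prior αⱼ + observed count nⱼ.
Posterior concentration: (24.15, 11.10, 142.89, 8.11), total = 186.25.
Joint mode component: (α_{R1}−1)/(Σα−K) = 23.15/182.25 = 0.1270.

0.1270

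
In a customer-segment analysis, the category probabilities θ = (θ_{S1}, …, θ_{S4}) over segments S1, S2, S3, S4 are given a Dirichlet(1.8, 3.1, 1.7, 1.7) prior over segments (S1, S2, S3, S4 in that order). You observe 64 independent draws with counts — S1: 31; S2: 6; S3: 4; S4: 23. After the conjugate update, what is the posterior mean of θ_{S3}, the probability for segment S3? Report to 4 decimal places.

0.0788

The Dirichlet prior is conjugate to the Multinomial likelihood: each posterior αⱼ = prior αⱼ + observed count nⱼ.
Posterior concentration: (32.8, 9.1, 5.7, 24.7), total = 72.3.
E[θ_{S3}|data] = α_{S3}/Σα = 5.7/72.3 = 0.0788.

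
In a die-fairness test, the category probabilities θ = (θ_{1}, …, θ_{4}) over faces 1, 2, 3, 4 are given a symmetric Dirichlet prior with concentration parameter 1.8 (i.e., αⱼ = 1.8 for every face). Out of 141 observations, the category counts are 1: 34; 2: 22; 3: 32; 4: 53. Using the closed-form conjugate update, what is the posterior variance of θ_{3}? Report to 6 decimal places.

The Dirichlet prior is conjugate to the Multinomial likelihood: each posterior αⱼ = prior αⱼ + observed count nⱼ.
Posterior concentration: (35.8, 23.8, 33.8, 54.8), total = 148.2.
Var[θ_j] = α_j(Σα−α_j)/((Σα)²(Σα+1)) = 33.8·114.4/(148.2²·149.2) = 0.001180.

0.001180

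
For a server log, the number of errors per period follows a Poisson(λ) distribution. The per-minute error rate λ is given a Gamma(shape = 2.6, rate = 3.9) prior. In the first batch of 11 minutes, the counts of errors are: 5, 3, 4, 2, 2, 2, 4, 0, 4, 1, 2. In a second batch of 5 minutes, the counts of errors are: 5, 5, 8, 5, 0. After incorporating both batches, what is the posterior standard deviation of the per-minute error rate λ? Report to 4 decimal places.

0.3713

With a Gamma(shape α, rate β) prior, the Poisson likelihood is conjugate: the posterior is Gamma(α + ΣXᵢ, β + n).
Batch 1: sum of counts S = 29 over n = 11 minutes.
After batch 1: Gamma(α+S, β+n) = Gamma(2.6+29, 3.9+11) = Gamma(31.6, 14.9).
Batch 2: sum of counts S = 23 over n = 5 minutes.
After batch 2: Gamma(α+S, β+n) = Gamma(31.6+23, 14.9+5) = Gamma(54.6, 19.9).
SD = √α/β = √54.6/19.9 = 0.3713.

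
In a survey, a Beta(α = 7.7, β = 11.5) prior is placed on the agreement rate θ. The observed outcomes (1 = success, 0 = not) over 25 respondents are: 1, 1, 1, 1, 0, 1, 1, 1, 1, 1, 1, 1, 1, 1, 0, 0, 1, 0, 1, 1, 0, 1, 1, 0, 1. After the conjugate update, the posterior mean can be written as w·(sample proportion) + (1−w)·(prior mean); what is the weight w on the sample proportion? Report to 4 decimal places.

The Beta prior is conjugate to a Binomial/Bernoulli likelihood; the update adds successes to α and failures to β.
Posterior mean = (α₀+k)/(α₀+β₀+n) = [n/(α₀+β₀+n)]·(k/n) + [(α₀+β₀)/(α₀+β₀+n)]·α₀/(α₀+β₀), so only n and the prior enter the weight.
The weight on the data is w = n/(α₀+β₀+n) = 25/(7.7+11.5+25) = 25/44.2 = 0.5656.

0.5656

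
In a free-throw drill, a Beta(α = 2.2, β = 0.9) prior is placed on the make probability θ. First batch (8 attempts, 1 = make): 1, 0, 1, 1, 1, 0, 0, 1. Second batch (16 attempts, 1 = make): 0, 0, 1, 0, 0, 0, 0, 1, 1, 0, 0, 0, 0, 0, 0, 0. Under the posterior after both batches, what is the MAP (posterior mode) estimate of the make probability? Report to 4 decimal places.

0.3665

The Beta prior is conjugate to a Binomial/Bernoulli likelihood; the update adds successes to α and failures to β.
After batch 1: Beta(2.2+5, 0.9+3) = Beta(7.2, 3.9).
After batch 2: Beta(7.2+3, 3.9+13) = Beta(10.2, 16.9).
Mode of Beta(a,b) for a,b>1 is (a−1)/(a+b−2) = 9.2/25.1 = 0.3665.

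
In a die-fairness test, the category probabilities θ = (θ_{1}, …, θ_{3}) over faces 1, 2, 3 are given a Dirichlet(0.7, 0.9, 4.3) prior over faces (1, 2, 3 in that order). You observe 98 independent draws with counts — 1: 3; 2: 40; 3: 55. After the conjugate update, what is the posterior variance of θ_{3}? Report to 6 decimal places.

The Dirichlet prior is conjugate to the Multinomial likelihood: each posterior αⱼ = prior αⱼ + observed count nⱼ.
Posterior concentration: (3.7, 40.9, 59.3), total = 103.9.
Var[θ_j] = α_j(Σα−α_j)/((Σα)²(Σα+1)) = 59.3·44.6/(103.9²·104.9) = 0.002336.

0.002336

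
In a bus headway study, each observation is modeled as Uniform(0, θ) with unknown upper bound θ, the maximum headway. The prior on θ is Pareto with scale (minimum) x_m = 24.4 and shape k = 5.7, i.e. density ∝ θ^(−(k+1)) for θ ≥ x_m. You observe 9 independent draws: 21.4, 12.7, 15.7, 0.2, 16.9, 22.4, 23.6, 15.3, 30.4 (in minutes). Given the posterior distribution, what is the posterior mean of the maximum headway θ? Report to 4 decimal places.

32.6190

A Pareto(scale x_m, shape k) prior on the upper bound θ of Uniform(0, θ) is conjugate: posterior is Pareto(max(x_m, max xᵢ), k + n).
Sample maximum = 30.4; prior scale x_m = 24.4 → posterior scale = max = 30.4.
Posterior shape = 5.7 + 9 = 14.7.
E[θ|data] = k·x_m/(k−1) = 14.7·30.4/13.7 = 32.6190.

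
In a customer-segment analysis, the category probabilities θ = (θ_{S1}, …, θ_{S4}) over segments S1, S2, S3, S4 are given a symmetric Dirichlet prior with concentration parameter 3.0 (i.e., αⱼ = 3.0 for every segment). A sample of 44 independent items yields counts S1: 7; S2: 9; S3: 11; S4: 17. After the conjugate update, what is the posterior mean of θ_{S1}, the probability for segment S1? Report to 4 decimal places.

0.1786

The Dirichlet prior is conjugate to the Multinomial likelihood: each posterior αⱼ = prior αⱼ + observed count nⱼ.
Posterior concentration: (10.0, 12.0, 14.0, 20.0), total = 56.0.
E[θ_{S1}|data] = α_{S1}/Σα = 10.0/56.0 = 0.1786.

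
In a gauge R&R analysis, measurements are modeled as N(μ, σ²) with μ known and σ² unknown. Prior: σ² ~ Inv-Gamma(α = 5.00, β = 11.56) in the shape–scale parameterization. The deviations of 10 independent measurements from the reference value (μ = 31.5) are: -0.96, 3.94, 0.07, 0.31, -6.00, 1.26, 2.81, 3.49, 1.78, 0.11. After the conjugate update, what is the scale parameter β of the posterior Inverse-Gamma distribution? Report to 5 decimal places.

With known mean μ and an Inverse-Gamma(α, β) prior on σ², the Normal likelihood is conjugate: posterior is Inv-Gamma(α + n/2, β + Σ(xᵢ−μ)²/2).
Σ(xᵢ−μ)² = (-0.96)² + (3.94)² + (0.07)² + (0.31)² + (-6.00)² + (1.26)² + (2.81)² + (3.49)² + (1.78)² + (0.11)² = 77.3905.
Posterior: Inv-Gamma(5.00 + 10/2, 11.56 + 77.3905/2) = Inv-Gamma(10.00, 50.25525).
Posterior β = 50.25525.

50.25525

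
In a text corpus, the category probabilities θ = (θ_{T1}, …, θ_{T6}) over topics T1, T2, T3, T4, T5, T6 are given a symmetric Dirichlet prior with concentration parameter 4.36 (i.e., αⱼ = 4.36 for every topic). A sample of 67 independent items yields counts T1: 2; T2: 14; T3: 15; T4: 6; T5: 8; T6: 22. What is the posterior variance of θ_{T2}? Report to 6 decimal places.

0.001681

The Dirichlet prior is conjugate to the Multinomial likelihood: each posterior αⱼ = prior αⱼ + observed count nⱼ.
Posterior concentration: (6.36, 18.36, 19.36, 10.36, 12.36, 26.36), total = 93.16.
Var[θ_j] = α_j(Σα−α_j)/((Σα)²(Σα+1)) = 18.36·74.80/(93.16²·94.16) = 0.001681.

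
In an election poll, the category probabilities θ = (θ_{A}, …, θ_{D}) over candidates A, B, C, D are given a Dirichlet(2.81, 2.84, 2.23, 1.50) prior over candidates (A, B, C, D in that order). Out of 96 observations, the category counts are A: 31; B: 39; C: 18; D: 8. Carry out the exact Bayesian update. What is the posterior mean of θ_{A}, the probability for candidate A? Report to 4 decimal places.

The Dirichlet prior is conjugate to the Multinomial likelihood: each posterior αⱼ = prior αⱼ + observed count nⱼ.
Posterior concentration: (33.81, 41.84, 20.23, 9.50), total = 105.38.
E[θ_{A}|data] = α_{A}/Σα = 33.81/105.38 = 0.3208.

0.3208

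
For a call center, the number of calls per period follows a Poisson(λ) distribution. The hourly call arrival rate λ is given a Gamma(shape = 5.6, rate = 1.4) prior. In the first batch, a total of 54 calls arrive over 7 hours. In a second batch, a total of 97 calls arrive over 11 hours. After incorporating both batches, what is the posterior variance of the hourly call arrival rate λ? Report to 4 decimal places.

0.4161

With a Gamma(shape α, rate β) prior, the Poisson likelihood is conjugate: the posterior is Gamma(α + ΣXᵢ, β + n).
After batch 1: Gamma(α+S, β+n) = Gamma(5.6+54, 1.4+7) = Gamma(59.6, 8.4).
After batch 2: Gamma(α+S, β+n) = Gamma(59.6+97, 8.4+11) = Gamma(156.6, 19.4).
Var = α/β² = 156.6/19.4² = 0.4161.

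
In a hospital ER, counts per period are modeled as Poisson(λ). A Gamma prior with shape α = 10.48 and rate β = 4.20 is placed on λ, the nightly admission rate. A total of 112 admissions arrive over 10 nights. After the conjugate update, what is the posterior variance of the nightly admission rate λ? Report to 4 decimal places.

0.6074

With a Gamma(shape α, rate β) prior, the Poisson likelihood is conjugate: the posterior is Gamma(α + ΣXᵢ, β + n).
Posterior: Gamma(α+S, β+n) = Gamma(10.48+112, 4.20+10) = Gamma(122.48, 14.20).
Var = α/β² = 122.48/14.20² = 0.6074.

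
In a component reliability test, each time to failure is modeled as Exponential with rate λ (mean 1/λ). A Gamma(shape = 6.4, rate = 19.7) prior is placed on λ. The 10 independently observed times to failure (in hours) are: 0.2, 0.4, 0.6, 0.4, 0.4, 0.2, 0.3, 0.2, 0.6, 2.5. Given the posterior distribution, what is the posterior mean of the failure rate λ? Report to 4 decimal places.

0.6431

With a Gamma(shape α, rate β) prior on the exponential rate λ, the posterior after n observations with total T = Σxᵢ is Gamma(α+n, β+T).
Sum of observations T = 5.8 hours; n = 10.
Posterior: Gamma(6.4+10, 19.7+5.8) = Gamma(16.4, 25.5).
Posterior mean of λ = α/β = 16.4/25.5 = 0.6431.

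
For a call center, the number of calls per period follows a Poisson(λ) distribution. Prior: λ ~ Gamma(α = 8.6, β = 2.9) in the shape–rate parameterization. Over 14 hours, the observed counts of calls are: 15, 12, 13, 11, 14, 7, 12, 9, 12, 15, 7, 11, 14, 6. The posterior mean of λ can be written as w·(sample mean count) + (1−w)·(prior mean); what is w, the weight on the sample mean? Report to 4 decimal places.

With a Gamma(shape α, rate β) prior, the Poisson likelihood is conjugate: the posterior is Gamma(α + ΣXᵢ, β + n).
Posterior mean = (α₀+S)/(β₀+n) = [n/(β₀+n)]·(S/n) + [β₀/(β₀+n)]·(α₀/β₀), so only n and β₀ enter the weight.
Weight on data w = n/(β₀+n) = 14/(2.9+14) = 14/16.9 = 0.8284.

0.8284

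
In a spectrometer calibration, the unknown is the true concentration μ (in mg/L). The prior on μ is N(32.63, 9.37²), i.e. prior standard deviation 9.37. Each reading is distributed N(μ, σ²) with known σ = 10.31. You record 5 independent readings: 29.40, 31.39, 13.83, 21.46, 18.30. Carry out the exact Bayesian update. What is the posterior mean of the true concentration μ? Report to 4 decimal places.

24.7774

For Normal data with known variance σ², a Normal(μ₀, σ₀²) prior on μ is conjugate. Posterior precision = 1/σ₀² + n/σ²; posterior mean is the precision-weighted average of μ₀ and x̄.
Σxᵢ = 29.40 + 31.39 + 13.83 + 21.46 + 18.30 = 114.38, so n·x̄ = 114.38.
σ₀² = 9.37² = 87.7969, σ² = 10.31² = 106.2961; σ² + n·σ₀² = 106.2961 + 5·87.7969 = 545.2806.
Posterior mean = (μ₀/σ₀² + n·x̄/σ²)/(1/σ₀² + n/σ²) = (σ²·μ₀ + σ₀²·n·x̄)/(σ² + n·σ₀²) = (106.2961·32.63 + 87.7969·114.38)/545.2806 = 13510.651165/545.2806 = 24.7774.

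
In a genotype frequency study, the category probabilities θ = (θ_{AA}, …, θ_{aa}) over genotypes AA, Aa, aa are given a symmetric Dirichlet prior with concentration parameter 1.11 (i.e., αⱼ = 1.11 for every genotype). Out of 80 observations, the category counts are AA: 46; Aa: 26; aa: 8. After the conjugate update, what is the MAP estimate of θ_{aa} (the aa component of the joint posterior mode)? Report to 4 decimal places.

The Dirichlet prior is conjugate to the Multinomial likelihood: each posterior αⱼ = prior αⱼ + observed count nⱼ.
Posterior concentration: (47.11, 27.11, 9.11), total = 83.33.
Joint mode component: (α_{aa}−1)/(Σα−K) = 8.11/80.33 = 0.1010.

0.1010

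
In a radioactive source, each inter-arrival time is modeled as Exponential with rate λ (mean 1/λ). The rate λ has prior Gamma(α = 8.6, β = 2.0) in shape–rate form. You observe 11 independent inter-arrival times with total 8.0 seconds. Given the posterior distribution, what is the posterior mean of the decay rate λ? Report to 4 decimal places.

With a Gamma(shape α, rate β) prior on the exponential rate λ, the posterior after n observations with total T = Σxᵢ is Gamma(α+n, β+T).
Posterior: Gamma(8.6+11, 2.0+8.0) = Gamma(19.6, 10.0).
Posterior mean of λ = α/β = 19.6/10.0 = 1.9600.

1.9600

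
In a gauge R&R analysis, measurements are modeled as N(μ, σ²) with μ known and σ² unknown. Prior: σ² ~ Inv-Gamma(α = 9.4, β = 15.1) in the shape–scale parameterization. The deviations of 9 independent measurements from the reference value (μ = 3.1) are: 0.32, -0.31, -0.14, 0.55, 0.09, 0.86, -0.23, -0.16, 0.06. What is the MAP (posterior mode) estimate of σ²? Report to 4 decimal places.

With known mean μ and an Inverse-Gamma(α, β) prior on σ², the Normal likelihood is conjugate: posterior is Inv-Gamma(α + n/2, β + Σ(xᵢ−μ)²/2).
Σ(xᵢ−μ)² = (0.32)² + (-0.31)² + (-0.14)² + (0.55)² + (0.09)² + (0.86)² + (-0.23)² + (-0.16)² + (0.06)² = 1.3504.
Posterior: Inv-Gamma(9.4 + 9/2, 15.1 + 1.3504/2) = Inv-Gamma(13.90, 15.77520).
Mode = β/(α+1) = 15.77520/14.90 = 1.0587.

1.0587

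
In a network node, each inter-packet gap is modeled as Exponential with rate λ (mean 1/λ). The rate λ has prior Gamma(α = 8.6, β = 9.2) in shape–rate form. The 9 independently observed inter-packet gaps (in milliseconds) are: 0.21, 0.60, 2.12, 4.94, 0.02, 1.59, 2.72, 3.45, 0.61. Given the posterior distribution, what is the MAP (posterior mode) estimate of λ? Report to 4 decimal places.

0.6520

With a Gamma(shape α, rate β) prior on the exponential rate λ, the posterior after n observations with total T = Σxᵢ is Gamma(α+n, β+T).
Sum of observations T = 16.26 milliseconds; n = 9.
Posterior: Gamma(8.6+9, 9.2+16.26) = Gamma(17.6, 25.46).
Mode = (α−1)/β = 0.6520.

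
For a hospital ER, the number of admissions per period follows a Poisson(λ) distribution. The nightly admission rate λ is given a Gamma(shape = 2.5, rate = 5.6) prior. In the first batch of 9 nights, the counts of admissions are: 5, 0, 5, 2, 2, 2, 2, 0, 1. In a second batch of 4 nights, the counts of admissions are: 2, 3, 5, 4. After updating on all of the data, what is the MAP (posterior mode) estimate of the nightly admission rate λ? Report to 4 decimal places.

With a Gamma(shape α, rate β) prior, the Poisson likelihood is conjugate: the posterior is Gamma(α + ΣXᵢ, β + n).
Batch 1: sum of counts S = 19 over n = 9 nights.
After batch 1: Gamma(α+S, β+n) = Gamma(2.5+19, 5.6+9) = Gamma(21.5, 14.6).
Batch 2: sum of counts S = 14 over n = 4 nights.
After batch 2: Gamma(α+S, β+n) = Gamma(21.5+14, 14.6+4) = Gamma(35.5, 18.6).
Mode of Gamma(α,β) for α≥1 is (α−1)/β = 34.5/18.6 = 1.8548.

1.8548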